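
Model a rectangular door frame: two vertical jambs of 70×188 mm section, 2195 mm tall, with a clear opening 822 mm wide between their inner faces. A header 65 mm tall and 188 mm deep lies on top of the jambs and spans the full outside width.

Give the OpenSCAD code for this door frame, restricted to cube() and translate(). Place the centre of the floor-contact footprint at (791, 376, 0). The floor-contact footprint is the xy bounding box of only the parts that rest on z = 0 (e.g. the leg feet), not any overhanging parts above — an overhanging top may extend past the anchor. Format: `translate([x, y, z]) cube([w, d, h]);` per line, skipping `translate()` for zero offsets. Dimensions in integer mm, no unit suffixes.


translate([310, 282, 0]) cube([70, 188, 2195]);
translate([1202, 282, 0]) cube([70, 188, 2195]);
translate([310, 282, 2195]) cube([962, 188, 65]);


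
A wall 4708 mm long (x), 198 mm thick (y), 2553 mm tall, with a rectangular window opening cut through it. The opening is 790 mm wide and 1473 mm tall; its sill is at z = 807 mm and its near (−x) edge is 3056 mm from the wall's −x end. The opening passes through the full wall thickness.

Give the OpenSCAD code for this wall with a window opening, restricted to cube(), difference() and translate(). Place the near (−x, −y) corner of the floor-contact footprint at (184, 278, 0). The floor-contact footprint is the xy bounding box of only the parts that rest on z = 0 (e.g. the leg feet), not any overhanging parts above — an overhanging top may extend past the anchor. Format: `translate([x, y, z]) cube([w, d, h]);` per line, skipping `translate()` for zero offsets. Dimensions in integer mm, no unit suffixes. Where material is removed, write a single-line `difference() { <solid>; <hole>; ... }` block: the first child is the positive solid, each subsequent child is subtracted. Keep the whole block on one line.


difference() { translate([184, 278, 0]) cube([4708, 198, 2553]); translate([3240, 278, 807]) cube([790, 198, 1473]); }


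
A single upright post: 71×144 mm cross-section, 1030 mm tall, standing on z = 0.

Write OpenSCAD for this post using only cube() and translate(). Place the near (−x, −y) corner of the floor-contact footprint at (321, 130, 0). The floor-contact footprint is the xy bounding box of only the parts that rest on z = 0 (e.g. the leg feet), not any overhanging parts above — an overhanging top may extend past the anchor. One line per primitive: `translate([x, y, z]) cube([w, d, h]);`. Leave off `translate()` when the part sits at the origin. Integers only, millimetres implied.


translate([321, 130, 0]) cube([71, 144, 1030]);


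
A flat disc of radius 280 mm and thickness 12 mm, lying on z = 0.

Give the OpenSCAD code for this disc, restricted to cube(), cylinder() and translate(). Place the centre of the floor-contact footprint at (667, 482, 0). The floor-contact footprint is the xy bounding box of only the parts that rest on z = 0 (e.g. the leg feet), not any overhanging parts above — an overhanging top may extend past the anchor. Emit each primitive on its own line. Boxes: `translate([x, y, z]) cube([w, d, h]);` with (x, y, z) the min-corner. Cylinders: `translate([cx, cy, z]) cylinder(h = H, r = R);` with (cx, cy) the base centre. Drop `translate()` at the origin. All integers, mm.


translate([667, 482, 0]) cylinder(h = 12, r = 280);


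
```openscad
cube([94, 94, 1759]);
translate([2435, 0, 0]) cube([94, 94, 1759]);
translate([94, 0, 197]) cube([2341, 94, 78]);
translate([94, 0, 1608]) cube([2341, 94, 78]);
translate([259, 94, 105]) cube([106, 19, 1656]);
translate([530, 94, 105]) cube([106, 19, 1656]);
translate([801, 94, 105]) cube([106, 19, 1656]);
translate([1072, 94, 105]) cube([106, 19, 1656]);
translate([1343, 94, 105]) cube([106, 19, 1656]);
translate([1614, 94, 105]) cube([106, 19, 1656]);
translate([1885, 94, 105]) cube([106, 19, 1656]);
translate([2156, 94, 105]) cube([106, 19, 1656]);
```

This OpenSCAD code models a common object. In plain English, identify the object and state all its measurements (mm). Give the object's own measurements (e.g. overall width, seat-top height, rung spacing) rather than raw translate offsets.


A fence section. Two 94×94 mm posts, 1759 mm tall, stand on the floor with a clear span of 2341 mm between their inner faces. Two horizontal rails of 94×78 mm section span the gap between the posts with their undersides at z = 197 mm and z = 1608 mm, flush with the posts' −y face. 8 pickets, each 106 mm wide, 19 mm thick and 1656 mm tall, are fixed to the +y face of the rails with their bottoms at z = 105 mm, spaced across the span with a 165 mm gap after the −x post and between neighbouring pickets, with 173 mm left before the +x post.


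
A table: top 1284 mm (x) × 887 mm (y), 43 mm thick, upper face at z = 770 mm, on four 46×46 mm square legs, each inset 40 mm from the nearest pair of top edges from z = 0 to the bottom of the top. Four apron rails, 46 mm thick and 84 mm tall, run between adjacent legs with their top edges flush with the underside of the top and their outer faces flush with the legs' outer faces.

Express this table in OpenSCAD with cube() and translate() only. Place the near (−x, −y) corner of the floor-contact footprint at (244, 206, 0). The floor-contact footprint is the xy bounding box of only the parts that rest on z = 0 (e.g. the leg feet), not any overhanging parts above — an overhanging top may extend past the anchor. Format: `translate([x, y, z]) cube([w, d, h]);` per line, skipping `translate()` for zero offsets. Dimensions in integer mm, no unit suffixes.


translate([204, 166, 727]) cube([1284, 887, 43]);
translate([244, 206, 0]) cube([46, 46, 727]);
translate([1402, 206, 0]) cube([46, 46, 727]);
translate([244, 967, 0]) cube([46, 46, 727]);
translate([1402, 967, 0]) cube([46, 46, 727]);
translate([290, 206, 643]) cube([1112, 46, 84]);
translate([290, 967, 643]) cube([1112, 46, 84]);
translate([244, 252, 643]) cube([46, 715, 84]);
translate([1402, 252, 643]) cube([46, 715, 84]);


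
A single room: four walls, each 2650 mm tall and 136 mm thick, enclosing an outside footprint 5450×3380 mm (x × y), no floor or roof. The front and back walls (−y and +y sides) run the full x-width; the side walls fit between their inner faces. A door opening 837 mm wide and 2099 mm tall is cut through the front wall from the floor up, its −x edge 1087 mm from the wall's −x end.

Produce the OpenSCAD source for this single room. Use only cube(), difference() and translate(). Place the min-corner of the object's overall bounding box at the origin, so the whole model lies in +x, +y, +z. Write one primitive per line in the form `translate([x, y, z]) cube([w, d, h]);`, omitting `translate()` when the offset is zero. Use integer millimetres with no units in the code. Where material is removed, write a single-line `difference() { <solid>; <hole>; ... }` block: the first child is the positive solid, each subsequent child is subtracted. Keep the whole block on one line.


difference() { cube([5450, 136, 2650]); translate([1087, 0, 0]) cube([837, 136, 2099]); }
translate([0, 3244, 0]) cube([5450, 136, 2650]);
translate([0, 136, 0]) cube([136, 3108, 2650]);
translate([5314, 136, 0]) cube([136, 3108, 2650]);


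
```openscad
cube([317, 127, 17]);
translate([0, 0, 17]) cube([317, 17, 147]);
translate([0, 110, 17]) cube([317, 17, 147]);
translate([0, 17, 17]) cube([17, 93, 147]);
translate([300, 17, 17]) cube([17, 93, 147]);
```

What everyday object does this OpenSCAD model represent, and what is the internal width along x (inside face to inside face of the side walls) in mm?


An open box. The internal width is 283 mm.

A 317×127 base slab with four walls standing on it — an open box. The base is 317 mm wide and the walls are 17 mm thick, so the internal width is 317 − 2 × 17 = 283 mm.


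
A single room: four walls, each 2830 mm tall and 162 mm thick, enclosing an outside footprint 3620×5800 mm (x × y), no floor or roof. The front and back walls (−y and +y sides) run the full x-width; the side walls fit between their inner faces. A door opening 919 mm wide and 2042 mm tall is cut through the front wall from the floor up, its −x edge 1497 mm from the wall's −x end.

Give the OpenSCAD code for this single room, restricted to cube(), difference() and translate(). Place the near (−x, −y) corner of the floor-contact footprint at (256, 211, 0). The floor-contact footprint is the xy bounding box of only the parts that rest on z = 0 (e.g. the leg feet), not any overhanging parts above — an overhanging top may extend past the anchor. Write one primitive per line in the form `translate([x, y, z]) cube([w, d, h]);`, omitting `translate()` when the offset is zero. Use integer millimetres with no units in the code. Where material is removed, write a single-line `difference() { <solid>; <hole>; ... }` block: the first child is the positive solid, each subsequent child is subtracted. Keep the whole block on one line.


difference() { translate([256, 211, 0]) cube([3620, 162, 2830]); translate([1753, 211, 0]) cube([919, 162, 2042]); }
translate([256, 5849, 0]) cube([3620, 162, 2830]);
translate([256, 373, 0]) cube([162, 5476, 2830]);
translate([3714, 373, 0]) cube([162, 5476, 2830]);


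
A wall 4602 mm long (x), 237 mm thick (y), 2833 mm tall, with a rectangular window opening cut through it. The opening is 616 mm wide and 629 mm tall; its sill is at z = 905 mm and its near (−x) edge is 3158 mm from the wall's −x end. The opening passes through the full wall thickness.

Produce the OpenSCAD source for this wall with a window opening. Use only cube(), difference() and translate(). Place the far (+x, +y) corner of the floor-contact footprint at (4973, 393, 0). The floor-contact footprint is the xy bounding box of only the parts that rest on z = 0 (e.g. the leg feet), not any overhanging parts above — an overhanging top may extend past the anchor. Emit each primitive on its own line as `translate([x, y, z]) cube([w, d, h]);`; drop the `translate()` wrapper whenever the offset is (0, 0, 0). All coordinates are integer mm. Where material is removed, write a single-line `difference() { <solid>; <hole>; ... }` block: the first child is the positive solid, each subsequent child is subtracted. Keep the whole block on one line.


difference() { translate([371, 156, 0]) cube([4602, 237, 2833]); translate([3529, 156, 905]) cube([616, 237, 629]); }


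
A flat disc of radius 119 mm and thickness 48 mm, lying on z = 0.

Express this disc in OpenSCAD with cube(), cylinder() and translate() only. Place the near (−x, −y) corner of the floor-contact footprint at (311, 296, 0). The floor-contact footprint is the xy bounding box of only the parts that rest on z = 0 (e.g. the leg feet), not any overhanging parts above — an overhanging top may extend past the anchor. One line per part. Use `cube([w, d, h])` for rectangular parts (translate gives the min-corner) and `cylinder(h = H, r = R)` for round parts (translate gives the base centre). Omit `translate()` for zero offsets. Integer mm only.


translate([430, 415, 0]) cylinder(h = 48, r = 119);


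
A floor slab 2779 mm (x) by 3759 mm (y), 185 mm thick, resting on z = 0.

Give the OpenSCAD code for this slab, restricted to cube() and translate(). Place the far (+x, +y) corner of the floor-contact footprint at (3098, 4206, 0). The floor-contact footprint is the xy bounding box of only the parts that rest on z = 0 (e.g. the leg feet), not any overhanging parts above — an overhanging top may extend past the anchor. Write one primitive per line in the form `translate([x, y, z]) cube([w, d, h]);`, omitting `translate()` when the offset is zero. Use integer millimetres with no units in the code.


translate([319, 447, 0]) cube([2779, 3759, 185]);


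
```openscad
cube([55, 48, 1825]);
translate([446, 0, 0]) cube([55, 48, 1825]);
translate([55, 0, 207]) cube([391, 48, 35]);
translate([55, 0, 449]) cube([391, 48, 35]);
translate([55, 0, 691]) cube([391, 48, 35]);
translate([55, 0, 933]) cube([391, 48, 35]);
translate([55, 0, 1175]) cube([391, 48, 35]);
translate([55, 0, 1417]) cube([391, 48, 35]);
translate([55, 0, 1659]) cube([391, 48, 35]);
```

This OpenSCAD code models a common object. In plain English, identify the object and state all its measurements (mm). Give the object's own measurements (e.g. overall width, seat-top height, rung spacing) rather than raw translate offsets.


A straight ladder. Two 55×48 mm vertical rails, 1825 mm tall, stand 501 mm apart (outside-to-outside) with their front faces coplanar on the −y side. 7 rungs, each 48 mm deep and 35 mm tall, span between the inner faces of the rails, front faces flush with the rails. The lowest rung's underside is at z = 207 mm and rungs are spaced 242 mm apart (underside to underside).


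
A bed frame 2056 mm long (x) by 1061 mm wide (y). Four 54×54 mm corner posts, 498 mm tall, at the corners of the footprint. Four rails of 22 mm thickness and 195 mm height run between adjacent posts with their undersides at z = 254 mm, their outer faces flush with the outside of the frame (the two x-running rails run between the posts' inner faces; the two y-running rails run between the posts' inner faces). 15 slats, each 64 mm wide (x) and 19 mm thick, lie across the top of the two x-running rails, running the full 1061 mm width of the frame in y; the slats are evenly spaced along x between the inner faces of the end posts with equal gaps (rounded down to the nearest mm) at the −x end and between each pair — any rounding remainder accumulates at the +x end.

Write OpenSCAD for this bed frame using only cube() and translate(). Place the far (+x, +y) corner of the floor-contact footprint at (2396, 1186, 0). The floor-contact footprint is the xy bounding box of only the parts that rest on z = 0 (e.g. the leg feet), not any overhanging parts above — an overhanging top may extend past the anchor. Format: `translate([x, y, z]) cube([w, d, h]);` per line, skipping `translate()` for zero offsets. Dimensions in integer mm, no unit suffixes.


translate([340, 125, 0]) cube([54, 54, 498]);
translate([340, 1132, 0]) cube([54, 54, 498]);
translate([2342, 125, 0]) cube([54, 54, 498]);
translate([2342, 1132, 0]) cube([54, 54, 498]);
translate([394, 125, 254]) cube([1948, 22, 195]);
translate([394, 1164, 254]) cube([1948, 22, 195]);
translate([340, 179, 254]) cube([22, 953, 195]);
translate([2374, 179, 254]) cube([22, 953, 195]);
translate([455, 125, 449]) cube([64, 1061, 19]);
translate([580, 125, 449]) cube([64, 1061, 19]);
translate([705, 125, 449]) cube([64, 1061, 19]);
translate([830, 125, 449]) cube([64, 1061, 19]);
translate([955, 125, 449]) cube([64, 1061, 19]);
translate([1080, 125, 449]) cube([64, 1061, 19]);
translate([1205, 125, 449]) cube([64, 1061, 19]);
translate([1330, 125, 449]) cube([64, 1061, 19]);
translate([1455, 125, 449]) cube([64, 1061, 19]);
translate([1580, 125, 449]) cube([64, 1061, 19]);
translate([1705, 125, 449]) cube([64, 1061, 19]);
translate([1830, 125, 449]) cube([64, 1061, 19]);
translate([1955, 125, 449]) cube([64, 1061, 19]);
translate([2080, 125, 449]) cube([64, 1061, 19]);
translate([2205, 125, 449]) cube([64, 1061, 19]);


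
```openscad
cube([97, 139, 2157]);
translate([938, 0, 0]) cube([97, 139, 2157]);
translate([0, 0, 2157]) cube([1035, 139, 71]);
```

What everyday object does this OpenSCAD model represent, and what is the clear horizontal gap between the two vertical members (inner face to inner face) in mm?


A door frame. The clear opening width is 841 mm.

Two 2157 mm tall posts with a header on top — a door frame. The left jamb is 97 mm wide at x = 0; the right jamb starts at x = 938. The clear opening is 938 − 97 = 841 mm.


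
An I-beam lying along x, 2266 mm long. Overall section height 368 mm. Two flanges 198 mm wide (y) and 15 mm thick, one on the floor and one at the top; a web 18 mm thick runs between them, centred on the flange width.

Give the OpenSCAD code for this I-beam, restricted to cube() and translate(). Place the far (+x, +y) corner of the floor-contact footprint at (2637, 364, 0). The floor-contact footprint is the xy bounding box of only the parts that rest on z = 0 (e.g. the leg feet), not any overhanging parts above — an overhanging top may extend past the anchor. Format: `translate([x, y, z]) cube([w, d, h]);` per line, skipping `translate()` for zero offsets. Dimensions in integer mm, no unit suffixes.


translate([371, 166, 0]) cube([2266, 198, 15]);
translate([371, 256, 15]) cube([2266, 18, 338]);
translate([371, 166, 353]) cube([2266, 198, 15]);


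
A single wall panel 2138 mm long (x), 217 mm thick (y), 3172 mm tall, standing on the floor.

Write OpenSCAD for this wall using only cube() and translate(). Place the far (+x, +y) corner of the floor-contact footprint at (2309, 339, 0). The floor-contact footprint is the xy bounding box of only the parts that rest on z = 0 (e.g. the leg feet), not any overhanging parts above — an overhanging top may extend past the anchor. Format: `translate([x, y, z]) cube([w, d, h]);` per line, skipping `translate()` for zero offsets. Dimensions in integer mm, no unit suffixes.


translate([171, 122, 0]) cube([2138, 217, 3172]);


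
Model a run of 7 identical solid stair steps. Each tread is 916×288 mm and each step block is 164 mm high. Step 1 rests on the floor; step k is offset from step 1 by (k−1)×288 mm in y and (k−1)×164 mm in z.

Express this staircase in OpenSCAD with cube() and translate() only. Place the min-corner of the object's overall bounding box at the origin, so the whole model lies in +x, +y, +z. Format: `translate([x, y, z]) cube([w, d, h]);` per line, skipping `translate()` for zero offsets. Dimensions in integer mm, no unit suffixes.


cube([916, 288, 164]);
translate([0, 288, 164]) cube([916, 288, 164]);
translate([0, 576, 328]) cube([916, 288, 164]);
translate([0, 864, 492]) cube([916, 288, 164]);
translate([0, 1152, 656]) cube([916, 288, 164]);
translate([0, 1440, 820]) cube([916, 288, 164]);
translate([0, 1728, 984]) cube([916, 288, 164]);


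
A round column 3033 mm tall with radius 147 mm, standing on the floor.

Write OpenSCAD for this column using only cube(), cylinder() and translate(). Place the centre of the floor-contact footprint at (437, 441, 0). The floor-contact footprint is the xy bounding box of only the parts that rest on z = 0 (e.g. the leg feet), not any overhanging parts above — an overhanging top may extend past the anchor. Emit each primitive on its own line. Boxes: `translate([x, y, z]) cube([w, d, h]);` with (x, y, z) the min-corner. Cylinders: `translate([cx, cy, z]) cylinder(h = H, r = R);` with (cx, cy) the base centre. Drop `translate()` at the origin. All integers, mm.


translate([437, 441, 0]) cylinder(h = 3033, r = 147);


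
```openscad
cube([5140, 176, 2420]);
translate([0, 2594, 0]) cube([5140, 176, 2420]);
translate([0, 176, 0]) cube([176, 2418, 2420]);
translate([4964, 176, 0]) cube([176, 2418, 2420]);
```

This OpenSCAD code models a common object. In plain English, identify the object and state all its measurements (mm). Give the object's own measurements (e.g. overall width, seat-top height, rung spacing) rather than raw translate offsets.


The wall frame of a small rectangular building: four walls, each 2420 mm tall and 176 mm thick, enclosing a footprint 5140 mm (x) by 2770 mm (y) outside-to-outside, with no floor or roof. The front and back walls (the −y and +y sides) span the full width; the two side walls fit between them.


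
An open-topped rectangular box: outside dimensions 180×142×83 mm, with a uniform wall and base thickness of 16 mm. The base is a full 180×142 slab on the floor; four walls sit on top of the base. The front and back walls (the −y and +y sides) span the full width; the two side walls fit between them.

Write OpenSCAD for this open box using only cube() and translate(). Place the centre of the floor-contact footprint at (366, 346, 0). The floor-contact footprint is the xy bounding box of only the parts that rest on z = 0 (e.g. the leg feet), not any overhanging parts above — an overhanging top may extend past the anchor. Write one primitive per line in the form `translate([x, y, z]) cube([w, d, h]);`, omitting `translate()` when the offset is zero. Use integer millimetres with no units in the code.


translate([276, 275, 0]) cube([180, 142, 16]);
translate([276, 275, 16]) cube([180, 16, 67]);
translate([276, 401, 16]) cube([180, 16, 67]);
translate([276, 291, 16]) cube([16, 110, 67]);
translate([440, 291, 16]) cube([16, 110, 67]);


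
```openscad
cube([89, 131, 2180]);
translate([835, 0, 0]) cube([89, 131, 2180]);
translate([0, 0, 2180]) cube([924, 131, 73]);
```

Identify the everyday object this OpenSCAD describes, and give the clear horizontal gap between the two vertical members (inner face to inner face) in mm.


A door frame. The clear opening width is 746 mm.

Two 2180 mm tall posts with a header on top — a door frame. The left jamb is 89 mm wide at x = 0; the right jamb starts at x = 835. The clear opening is 835 − 89 = 746 mm.


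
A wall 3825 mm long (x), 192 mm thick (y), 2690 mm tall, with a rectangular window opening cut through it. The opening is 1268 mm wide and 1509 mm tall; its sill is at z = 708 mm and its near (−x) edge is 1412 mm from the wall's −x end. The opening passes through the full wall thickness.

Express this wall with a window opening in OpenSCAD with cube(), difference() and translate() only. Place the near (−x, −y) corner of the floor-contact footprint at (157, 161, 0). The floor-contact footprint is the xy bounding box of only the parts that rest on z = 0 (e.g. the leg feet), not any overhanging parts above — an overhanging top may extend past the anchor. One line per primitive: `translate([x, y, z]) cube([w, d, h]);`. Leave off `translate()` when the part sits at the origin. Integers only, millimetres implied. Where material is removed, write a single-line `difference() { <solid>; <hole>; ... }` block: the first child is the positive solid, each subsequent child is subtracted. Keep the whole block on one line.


difference() { translate([157, 161, 0]) cube([3825, 192, 2690]); translate([1569, 161, 708]) cube([1268, 192, 1509]); }


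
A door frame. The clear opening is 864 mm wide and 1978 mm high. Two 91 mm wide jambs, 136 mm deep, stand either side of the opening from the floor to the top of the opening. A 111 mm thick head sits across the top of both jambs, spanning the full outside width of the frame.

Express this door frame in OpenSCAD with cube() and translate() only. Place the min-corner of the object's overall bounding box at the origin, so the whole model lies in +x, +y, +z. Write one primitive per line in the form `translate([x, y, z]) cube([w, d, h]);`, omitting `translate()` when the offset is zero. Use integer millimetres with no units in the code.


cube([91, 136, 1978]);
translate([955, 0, 0]) cube([91, 136, 1978]);
translate([0, 0, 1978]) cube([1046, 136, 111]);


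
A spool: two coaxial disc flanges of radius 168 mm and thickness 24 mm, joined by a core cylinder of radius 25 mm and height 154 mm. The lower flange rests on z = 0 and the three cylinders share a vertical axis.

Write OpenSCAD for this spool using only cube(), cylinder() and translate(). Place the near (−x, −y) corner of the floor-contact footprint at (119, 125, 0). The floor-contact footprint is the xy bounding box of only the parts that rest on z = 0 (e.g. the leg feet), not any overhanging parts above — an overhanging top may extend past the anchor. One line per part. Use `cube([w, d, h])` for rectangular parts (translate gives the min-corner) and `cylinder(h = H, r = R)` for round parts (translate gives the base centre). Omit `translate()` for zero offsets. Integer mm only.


translate([287, 293, 0]) cylinder(h = 24, r = 168);
translate([287, 293, 24]) cylinder(h = 154, r = 25);
translate([287, 293, 178]) cylinder(h = 24, r = 168);


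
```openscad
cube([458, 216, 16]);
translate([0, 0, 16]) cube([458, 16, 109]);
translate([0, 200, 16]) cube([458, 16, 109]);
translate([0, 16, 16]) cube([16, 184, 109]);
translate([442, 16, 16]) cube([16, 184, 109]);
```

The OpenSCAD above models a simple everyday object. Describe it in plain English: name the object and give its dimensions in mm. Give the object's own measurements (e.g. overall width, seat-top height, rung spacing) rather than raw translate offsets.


An open-topped rectangular box: outside dimensions 458×216×125 mm, with a uniform wall and base thickness of 16 mm. The base is a full 458×216 slab on the floor; four walls sit on top of the base. The front and back walls (the −y and +y sides) span the full width; the two side walls fit between them.


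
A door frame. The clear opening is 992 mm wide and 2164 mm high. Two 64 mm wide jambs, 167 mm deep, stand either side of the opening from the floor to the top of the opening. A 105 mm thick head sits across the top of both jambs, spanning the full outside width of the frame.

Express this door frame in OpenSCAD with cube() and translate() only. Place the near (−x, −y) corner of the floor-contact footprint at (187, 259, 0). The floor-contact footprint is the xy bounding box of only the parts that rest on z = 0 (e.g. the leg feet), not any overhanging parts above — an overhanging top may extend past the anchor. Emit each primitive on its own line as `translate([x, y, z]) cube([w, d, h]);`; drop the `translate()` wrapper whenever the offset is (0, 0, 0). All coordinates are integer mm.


translate([187, 259, 0]) cube([64, 167, 2164]);
translate([1243, 259, 0]) cube([64, 167, 2164]);
translate([187, 259, 2164]) cube([1120, 167, 105]);


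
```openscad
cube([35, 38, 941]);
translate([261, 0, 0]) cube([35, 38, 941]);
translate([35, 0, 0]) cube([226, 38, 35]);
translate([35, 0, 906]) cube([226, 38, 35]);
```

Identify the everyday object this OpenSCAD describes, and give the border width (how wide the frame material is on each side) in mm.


A picture frame. The border width is 35 mm.

Four thin pieces enclosing a rectangular opening — a picture frame. The two full-height stiles are 941 mm tall; the top rail sits at z = 906 and is 35 mm tall, so the border above the opening is 941 − 906 = 35 mm, matching the stile x-width.


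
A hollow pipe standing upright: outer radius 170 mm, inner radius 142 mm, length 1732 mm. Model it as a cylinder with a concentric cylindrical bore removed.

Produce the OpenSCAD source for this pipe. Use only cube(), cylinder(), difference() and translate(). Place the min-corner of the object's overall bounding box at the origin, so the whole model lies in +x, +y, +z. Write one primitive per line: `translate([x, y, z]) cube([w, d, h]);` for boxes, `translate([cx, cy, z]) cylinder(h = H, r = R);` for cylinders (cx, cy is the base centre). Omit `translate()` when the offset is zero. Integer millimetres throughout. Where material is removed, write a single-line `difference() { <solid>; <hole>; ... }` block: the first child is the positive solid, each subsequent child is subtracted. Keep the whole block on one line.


difference() { translate([170, 170, 0]) cylinder(h = 1732, r = 170); translate([170, 170, 0]) cylinder(h = 1732, r = 142); }


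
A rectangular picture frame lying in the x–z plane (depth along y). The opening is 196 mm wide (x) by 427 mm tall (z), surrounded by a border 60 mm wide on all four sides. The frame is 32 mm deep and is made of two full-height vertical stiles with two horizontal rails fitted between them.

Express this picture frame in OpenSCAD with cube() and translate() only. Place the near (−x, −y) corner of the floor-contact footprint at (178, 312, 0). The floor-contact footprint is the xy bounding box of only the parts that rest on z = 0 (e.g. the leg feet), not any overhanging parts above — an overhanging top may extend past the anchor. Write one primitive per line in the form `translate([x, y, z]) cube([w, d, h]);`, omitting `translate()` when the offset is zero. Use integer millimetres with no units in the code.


translate([178, 312, 0]) cube([60, 32, 547]);
translate([434, 312, 0]) cube([60, 32, 547]);
translate([238, 312, 0]) cube([196, 32, 60]);
translate([238, 312, 487]) cube([196, 32, 60]);


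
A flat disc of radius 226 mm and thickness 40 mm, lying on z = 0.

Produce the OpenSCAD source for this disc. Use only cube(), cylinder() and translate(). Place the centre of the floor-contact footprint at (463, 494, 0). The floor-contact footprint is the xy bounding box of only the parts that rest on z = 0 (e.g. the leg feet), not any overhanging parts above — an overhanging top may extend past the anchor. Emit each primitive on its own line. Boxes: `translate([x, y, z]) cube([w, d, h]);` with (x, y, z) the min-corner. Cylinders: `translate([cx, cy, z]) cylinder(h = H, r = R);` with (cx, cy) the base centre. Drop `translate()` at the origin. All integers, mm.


translate([463, 494, 0]) cylinder(h = 40, r = 226);


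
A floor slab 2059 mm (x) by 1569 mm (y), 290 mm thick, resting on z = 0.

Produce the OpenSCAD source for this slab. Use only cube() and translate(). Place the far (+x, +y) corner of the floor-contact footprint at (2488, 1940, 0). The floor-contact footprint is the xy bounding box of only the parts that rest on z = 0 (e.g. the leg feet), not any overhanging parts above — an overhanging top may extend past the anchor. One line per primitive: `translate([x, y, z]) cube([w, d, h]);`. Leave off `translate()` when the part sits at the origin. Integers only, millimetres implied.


translate([429, 371, 0]) cube([2059, 1569, 290]);


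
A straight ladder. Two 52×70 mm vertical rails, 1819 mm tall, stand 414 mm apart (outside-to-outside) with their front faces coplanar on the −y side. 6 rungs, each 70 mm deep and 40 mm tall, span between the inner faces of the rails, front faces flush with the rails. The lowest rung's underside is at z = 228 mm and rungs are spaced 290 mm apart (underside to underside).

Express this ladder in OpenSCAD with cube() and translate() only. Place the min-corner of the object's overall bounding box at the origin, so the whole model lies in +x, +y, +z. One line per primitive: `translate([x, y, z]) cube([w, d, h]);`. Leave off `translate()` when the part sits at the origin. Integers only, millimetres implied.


cube([52, 70, 1819]);
translate([362, 0, 0]) cube([52, 70, 1819]);
translate([52, 0, 228]) cube([310, 70, 40]);
translate([52, 0, 518]) cube([310, 70, 40]);
translate([52, 0, 808]) cube([310, 70, 40]);
translate([52, 0, 1098]) cube([310, 70, 40]);
translate([52, 0, 1388]) cube([310, 70, 40]);
translate([52, 0, 1678]) cube([310, 70, 40]);


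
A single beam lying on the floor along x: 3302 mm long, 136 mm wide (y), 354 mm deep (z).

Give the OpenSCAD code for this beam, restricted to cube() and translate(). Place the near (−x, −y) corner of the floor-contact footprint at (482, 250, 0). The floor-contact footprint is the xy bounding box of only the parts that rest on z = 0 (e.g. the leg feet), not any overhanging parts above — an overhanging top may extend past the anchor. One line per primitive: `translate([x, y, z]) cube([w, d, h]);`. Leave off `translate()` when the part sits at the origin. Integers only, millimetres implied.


translate([482, 250, 0]) cube([3302, 136, 354]);


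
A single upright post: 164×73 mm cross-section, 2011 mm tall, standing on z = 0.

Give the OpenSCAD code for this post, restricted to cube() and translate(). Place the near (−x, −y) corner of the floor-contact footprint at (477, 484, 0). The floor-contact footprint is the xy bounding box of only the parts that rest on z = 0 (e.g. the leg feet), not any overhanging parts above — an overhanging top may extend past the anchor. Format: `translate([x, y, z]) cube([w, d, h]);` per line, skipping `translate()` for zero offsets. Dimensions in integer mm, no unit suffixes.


translate([477, 484, 0]) cube([164, 73, 2011]);


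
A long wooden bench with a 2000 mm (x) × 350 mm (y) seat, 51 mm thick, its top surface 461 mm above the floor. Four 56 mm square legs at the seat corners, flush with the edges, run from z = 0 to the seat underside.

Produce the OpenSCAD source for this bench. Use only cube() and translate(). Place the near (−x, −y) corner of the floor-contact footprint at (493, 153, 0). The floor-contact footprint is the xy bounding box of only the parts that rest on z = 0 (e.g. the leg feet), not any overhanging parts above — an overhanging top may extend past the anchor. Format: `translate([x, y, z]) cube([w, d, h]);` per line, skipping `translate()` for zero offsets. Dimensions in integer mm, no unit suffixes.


// leg_h = 461 − 51 = 410
translate([493, 153, 410]) cube([2000, 350, 51]);
translate([493, 153, 0]) cube([56, 56, 410]);
translate([493, 447, 0]) cube([56, 56, 410]);
translate([2437, 153, 0]) cube([56, 56, 410]);
translate([2437, 447, 0]) cube([56, 56, 410]);


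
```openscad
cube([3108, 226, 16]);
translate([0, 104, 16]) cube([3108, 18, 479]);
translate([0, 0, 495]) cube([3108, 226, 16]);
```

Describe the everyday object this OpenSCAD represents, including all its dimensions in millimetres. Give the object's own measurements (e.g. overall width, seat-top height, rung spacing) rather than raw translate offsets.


An I-beam lying along x, 3108 mm long. Overall section height 511 mm. Two flanges 226 mm wide (y) and 16 mm thick, one on the floor and one at the top; a web 18 mm thick runs between them, centred on the flange width.


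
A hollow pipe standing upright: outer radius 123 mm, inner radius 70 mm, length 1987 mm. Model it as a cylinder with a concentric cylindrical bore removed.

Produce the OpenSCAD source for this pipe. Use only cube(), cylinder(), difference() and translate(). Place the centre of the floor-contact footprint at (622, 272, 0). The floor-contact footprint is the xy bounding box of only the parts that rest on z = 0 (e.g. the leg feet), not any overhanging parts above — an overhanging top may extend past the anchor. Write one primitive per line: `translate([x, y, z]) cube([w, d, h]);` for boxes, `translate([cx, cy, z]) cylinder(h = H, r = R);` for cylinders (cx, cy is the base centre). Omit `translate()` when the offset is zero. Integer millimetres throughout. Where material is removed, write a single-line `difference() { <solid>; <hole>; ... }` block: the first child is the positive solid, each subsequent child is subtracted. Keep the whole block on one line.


difference() { translate([622, 272, 0]) cylinder(h = 1987, r = 123); translate([622, 272, 0]) cylinder(h = 1987, r = 70); }


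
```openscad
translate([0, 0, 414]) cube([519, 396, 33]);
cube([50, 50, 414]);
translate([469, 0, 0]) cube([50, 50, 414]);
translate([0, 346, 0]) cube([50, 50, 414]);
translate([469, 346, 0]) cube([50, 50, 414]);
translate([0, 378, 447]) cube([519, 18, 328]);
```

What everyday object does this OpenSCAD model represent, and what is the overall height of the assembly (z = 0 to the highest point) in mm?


A chair. The overall height is 775 mm.

A slab on four corner posts with a tall panel at the back — a chair. The seat slab sits at z = 414 with thickness 33, and the 328 mm backrest starts at the seat top, so the overall height is 414 + 33 + 328 = 775 mm.


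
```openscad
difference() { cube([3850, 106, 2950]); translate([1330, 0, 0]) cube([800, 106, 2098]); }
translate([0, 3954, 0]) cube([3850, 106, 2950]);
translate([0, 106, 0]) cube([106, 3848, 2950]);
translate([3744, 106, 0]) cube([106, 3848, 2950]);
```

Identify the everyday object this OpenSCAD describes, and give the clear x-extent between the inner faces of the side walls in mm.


A single room. The interior width is 3638 mm.

Four walls enclosing a rectangle with a door in the front wall — a room. Outside width 3850 minus two 106 mm walls gives 3638 mm.


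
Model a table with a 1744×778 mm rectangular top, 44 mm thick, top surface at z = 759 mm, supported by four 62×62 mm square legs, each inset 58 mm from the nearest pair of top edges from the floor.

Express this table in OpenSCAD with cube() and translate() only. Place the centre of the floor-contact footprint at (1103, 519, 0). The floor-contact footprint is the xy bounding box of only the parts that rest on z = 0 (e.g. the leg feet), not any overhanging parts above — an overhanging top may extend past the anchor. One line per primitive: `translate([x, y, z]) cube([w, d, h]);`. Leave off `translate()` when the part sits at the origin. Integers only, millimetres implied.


translate([231, 130, 715]) cube([1744, 778, 44]);
translate([289, 188, 0]) cube([62, 62, 715]);
translate([1855, 188, 0]) cube([62, 62, 715]);
translate([289, 788, 0]) cube([62, 62, 715]);
translate([1855, 788, 0]) cube([62, 62, 715]);


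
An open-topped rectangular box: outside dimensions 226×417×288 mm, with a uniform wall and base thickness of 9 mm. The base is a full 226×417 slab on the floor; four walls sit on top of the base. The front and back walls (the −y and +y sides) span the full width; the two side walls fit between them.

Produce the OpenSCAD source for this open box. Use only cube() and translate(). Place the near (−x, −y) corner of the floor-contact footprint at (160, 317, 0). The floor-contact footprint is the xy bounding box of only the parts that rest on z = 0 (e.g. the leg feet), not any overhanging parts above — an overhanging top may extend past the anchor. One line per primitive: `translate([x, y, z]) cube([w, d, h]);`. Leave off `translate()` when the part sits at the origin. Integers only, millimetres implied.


translate([160, 317, 0]) cube([226, 417, 9]);
translate([160, 317, 9]) cube([226, 9, 279]);
translate([160, 725, 9]) cube([226, 9, 279]);
translate([160, 326, 9]) cube([9, 399, 279]);
translate([377, 326, 9]) cube([9, 399, 279]);


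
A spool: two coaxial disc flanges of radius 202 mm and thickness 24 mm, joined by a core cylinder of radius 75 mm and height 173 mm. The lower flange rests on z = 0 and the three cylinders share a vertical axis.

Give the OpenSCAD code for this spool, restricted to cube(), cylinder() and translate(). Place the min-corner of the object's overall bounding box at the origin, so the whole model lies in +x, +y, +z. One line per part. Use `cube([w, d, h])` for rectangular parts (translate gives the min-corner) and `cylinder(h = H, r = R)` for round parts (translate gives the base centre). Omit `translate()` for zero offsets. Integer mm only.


translate([202, 202, 0]) cylinder(h = 24, r = 202);
translate([202, 202, 24]) cylinder(h = 173, r = 75);
translate([202, 202, 197]) cylinder(h = 24, r = 202);


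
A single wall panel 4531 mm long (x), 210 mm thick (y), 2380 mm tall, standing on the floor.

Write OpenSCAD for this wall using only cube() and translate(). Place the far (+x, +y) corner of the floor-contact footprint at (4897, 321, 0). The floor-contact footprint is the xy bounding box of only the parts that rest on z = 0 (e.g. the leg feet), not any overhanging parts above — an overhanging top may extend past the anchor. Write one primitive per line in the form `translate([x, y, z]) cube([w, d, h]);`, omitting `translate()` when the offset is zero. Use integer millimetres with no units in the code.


translate([366, 111, 0]) cube([4531, 210, 2380]);


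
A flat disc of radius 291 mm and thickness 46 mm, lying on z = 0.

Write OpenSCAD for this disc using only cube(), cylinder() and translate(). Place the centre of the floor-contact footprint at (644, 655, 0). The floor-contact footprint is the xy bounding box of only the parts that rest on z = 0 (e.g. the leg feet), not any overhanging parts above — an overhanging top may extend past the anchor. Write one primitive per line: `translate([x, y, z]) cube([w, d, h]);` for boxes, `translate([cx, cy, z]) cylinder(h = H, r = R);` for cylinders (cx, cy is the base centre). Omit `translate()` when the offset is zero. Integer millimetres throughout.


translate([644, 655, 0]) cylinder(h = 46, r = 291);


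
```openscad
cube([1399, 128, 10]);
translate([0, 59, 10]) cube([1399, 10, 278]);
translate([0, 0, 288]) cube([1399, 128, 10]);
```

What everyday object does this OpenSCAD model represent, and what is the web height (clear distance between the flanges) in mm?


An I-beam. The web height is 278 mm.

Two wide flanges with a thin centred web — an I-beam. Overall 298 mm minus two 10 mm flanges gives a web of 298 − 2·10 = 278 mm.
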